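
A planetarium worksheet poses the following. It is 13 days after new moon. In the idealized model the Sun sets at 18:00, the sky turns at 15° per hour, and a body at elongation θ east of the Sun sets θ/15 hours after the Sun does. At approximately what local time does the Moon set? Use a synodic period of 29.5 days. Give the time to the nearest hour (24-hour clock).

05:00

Elongation θ = 360° × 13/29.5 ≈ 158.6°.
The Moon trails the Sun by θ/15 = 158.6/15 ≈ 10.58 hours.
18:00 + 10.58 h ≈ 04:35 → 05:00 to the nearest hour.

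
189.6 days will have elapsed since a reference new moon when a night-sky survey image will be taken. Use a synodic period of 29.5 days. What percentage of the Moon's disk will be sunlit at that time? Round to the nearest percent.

Reduce mod P: 189.6 − 6×29.5 = 12.60 d into the current lunation.
The Moon has covered 12.60/29.5 of its cycle, so θ ≈ 360° × 12.60/29.5 = 153.8°.
Illuminated fraction = (1 − cos 153.8°)/2 = (1 − (-0.897))/2 ≈ 0.948, so 95%.

95%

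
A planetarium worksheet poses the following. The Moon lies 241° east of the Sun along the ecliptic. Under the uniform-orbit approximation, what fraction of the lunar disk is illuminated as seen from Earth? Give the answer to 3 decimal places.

0.742

f = (1 − cos 241°)/2 = (1 − (-0.485))/2 ≈ 0.742.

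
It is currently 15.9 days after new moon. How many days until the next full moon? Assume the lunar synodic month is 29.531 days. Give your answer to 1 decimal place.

28.4 days

Full moon is 0.5 of the way through the cycle: age 0.5 × 29.531 = 14.765 d.
Already past this cycle's full moon; the next is at 14.765 + 29.531 = 44.296 d, so 44.296 − 15.9 = 28.396 days.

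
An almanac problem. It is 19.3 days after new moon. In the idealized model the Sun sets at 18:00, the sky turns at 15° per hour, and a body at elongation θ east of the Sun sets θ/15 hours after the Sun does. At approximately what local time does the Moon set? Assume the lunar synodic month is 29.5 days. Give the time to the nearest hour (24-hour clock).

10:00

Phase angle: θ = 360°·(19.3 d)/(29.5 d) = 235.5°.
Delay after the Sun = 235.5° / (15°/h) ≈ 15.70 h.
18:00 + 15.70 h ≈ 09:42 → 10:00 to the nearest hour.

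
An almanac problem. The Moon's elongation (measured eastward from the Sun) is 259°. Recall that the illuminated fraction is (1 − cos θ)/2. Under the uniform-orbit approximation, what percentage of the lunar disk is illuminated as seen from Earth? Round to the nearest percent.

f = (1 − cos 259°)/2 = (1 − (-0.191))/2 ≈ 0.595, i.e. 60%.

60%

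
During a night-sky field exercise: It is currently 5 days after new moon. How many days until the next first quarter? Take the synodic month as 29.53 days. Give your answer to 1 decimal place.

First quarter is 0.25 of the way through the cycle: age 0.25 × 29.53 = 7.383 d.
So 2.383 days remain (7.383 − 5).

2.4 days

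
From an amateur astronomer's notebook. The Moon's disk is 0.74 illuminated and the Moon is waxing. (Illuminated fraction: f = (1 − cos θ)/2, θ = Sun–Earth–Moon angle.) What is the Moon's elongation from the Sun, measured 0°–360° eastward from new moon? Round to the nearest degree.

From f = (1 − cos θ)/2: cos θ = 1 − 2×0.74 = -0.480; arccos → 118.7°.
The Moon is waxing (0°–180°), so θ = 118.7° directly.

119°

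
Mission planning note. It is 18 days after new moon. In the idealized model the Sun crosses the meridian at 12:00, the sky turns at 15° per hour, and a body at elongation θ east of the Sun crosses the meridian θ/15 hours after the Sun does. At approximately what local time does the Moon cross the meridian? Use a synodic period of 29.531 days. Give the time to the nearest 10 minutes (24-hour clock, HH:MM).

02:40

Elongation θ = 360° × 18/29.531 ≈ 219.4°.
Delay after the Sun = 219.4° / (15°/h) ≈ 14.63 h.
12:00 + 14.629 h ≈ 02:38 → 02:40 to the nearest ten minutes.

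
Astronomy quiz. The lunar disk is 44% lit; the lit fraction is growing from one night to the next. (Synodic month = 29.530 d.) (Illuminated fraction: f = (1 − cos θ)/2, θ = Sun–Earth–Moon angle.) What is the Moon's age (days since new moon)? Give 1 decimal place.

6.8 days

cos θ = 1 − 2f = 0.120, giving a principal value of 83.1°.
The Moon is waxing (0°–180°), so θ = 83.1° directly.
That fraction of the synodic month is 83.1/360 × 29.530 d ≈ 6.82 d.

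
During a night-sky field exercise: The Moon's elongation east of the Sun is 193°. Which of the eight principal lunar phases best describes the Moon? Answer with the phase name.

193° lies in the full moon sector of the 8-phase cycle.

full moon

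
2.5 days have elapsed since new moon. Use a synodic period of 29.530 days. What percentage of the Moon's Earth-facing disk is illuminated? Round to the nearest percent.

Phase angle: θ = 360°·(2.5 d)/(29.530 d) = 30.5°.
Illuminated fraction = (1 − cos 30.5°)/2 = (1 − 0.862)/2 ≈ 0.069, so 7%.

7%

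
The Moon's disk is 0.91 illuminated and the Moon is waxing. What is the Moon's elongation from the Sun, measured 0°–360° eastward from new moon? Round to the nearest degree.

145°

Invert f = (1 − cos θ)/2 to get cos θ = 1 − 2(0.91) = -0.820, hence θ₀ = arccos -0.820 = 145.1°.
The Moon is waxing (0°–180°), so θ = 145.1° directly.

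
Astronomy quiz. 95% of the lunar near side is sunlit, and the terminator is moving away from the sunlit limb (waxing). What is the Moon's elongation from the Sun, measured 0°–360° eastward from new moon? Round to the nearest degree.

154°

From f = (1 − cos θ)/2: cos θ = 1 − 2×0.95 = -0.900; arccos → 154.2°.
Before full moon the principal value applies: θ = 154.2°.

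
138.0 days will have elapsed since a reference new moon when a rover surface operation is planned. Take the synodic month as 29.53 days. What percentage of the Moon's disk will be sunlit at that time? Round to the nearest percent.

73%

138.0/29.53 = 4.673 lunations, so 4 complete cycles and 19.88 d into the next.
The Moon has covered 19.88/29.53 of its cycle, so θ ≈ 360° × 19.88/29.53 = 242.4°.
Illuminated fraction = (1 − cos 242.4°)/2 = (1 − (-0.464))/2 ≈ 0.732, so 73%.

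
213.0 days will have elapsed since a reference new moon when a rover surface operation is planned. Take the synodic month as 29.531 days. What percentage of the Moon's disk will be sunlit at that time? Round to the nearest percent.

38%

Reduce mod P: 213.0 − 7×29.531 = 6.28 d into the current lunation.
Phase angle: θ = 360°·(6.28 d)/(29.531 d) = 76.6°.
With cos θ = 0.232, the lit fraction is (1 − 0.232)/2 ≈ 0.384, so 38%.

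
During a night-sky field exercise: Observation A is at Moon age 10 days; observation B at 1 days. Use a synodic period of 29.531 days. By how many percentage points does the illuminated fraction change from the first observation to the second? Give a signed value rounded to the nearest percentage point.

θ₁ = 360° × 10/29.531 = 121.9°, f₁ = (1 − cos θ₁)/2 = 0.764.
θ₂ = 360° × 1/29.531 = 12.2°, f₂ = (1 − cos θ₂)/2 = 0.011.
Change = f₂ − f₁ = -0.753 → -75 percentage points.

-75 percentage points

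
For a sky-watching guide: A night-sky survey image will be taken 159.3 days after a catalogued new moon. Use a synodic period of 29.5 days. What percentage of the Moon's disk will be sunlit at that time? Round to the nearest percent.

159.3 d spans 5 complete synodic months (5 × 29.5 = 147.50 d) plus 11.80 d.
Phase angle: θ = 360°·(11.80 d)/(29.5 d) = 144.0°.
Illuminated fraction = (1 − cos 144.0°)/2 = (1 − (-0.809))/2 ≈ 0.905, so 90%.

90%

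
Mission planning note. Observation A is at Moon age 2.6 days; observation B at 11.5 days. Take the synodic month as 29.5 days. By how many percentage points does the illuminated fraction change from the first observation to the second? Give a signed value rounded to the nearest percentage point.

θ₁ = 360° × 2.6/29.5 = 31.7°, f₁ = (1 − cos θ₁)/2 = 0.075.
θ₂ = 360° × 11.5/29.5 = 140.3°, f₂ = (1 − cos θ₂)/2 = 0.885.
Change = f₂ − f₁ = +0.810 → +81 percentage points.

+81 percentage points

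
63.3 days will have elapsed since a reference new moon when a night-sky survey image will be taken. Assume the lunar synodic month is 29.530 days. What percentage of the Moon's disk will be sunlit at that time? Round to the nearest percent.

19%

63.3/29.530 = 2.144 lunations, so 2 complete cycles and 4.24 d into the next.
Phase angle: θ = 360°·(4.24 d)/(29.530 d) = 51.7°.
With cos θ = 0.620, the lit fraction is (1 − 0.620)/2 ≈ 0.190, so 19%.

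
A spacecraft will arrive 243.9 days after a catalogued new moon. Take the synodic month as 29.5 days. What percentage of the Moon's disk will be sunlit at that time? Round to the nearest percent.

Reduce mod P: 243.9 − 8×29.5 = 7.90 d into the current lunation.
Elongation θ = 360° × 7.90/29.5 ≈ 96.4°.
cos 96.4° = (-0.112), so f = (1 − (-0.112))/2 = 0.556, so 56%.

56%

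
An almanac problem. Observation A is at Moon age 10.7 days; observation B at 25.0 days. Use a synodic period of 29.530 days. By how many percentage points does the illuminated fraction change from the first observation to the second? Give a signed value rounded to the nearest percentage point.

θ₁ = 360° × 10.7/29.530 = 130.4°, f₁ = (1 − cos θ₁)/2 = 0.824.
θ₂ = 360° × 25.0/29.530 = 304.8°, f₂ = (1 − cos θ₂)/2 = 0.215.
Change = f₂ − f₁ = -0.610 → -61 percentage points.

-61 percentage points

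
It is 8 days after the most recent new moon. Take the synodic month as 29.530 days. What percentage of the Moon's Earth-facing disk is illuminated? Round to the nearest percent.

57%

The Moon has covered 8/29.530 of its cycle, so θ ≈ 360° × 8/29.530 = 97.5°.
cos 97.5° = (-0.131), so f = (1 − (-0.131))/2 = 0.566, so 57%.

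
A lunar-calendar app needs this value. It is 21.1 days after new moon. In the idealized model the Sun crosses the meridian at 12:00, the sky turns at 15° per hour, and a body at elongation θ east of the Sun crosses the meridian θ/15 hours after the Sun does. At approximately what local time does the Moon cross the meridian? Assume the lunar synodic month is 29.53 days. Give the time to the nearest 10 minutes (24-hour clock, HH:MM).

Phase angle: θ = 360°·(21.1 d)/(29.53 d) = 257.2°.
Delay after the Sun = 257.2° / (15°/h) ≈ 17.15 h.
12:00 + 17.149 h ≈ 05:09 → 05:10 to the nearest ten minutes.

05:10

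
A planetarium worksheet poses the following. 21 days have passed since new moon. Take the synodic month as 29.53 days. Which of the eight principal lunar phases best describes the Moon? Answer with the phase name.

At 21/29.53 of the cycle, θ ≈ 256° — the last quarter range.

last quarter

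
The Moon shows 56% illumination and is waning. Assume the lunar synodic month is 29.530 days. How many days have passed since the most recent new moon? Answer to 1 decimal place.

21.6 days

From f = (1 − cos θ)/2: cos θ = 1 − 2×0.56 = -0.120; arccos → 96.9°.
A waning Moon lies in 180°–360°, so θ = 360° − 96.9° = 263.1°.
At 360°/29.530 d per day, 263.1° corresponds to 21.58 days.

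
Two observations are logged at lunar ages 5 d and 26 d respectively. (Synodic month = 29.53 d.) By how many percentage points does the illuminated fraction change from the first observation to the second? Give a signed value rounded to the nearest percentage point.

-12 pp

First observation: θ = 360°·5/29.53 = 61.0°, so f = 0.257.
Second observation: θ = 317.0°, f = 0.135.
Δf = 0.135 − 0.257 = -0.123, i.e. -12 pp.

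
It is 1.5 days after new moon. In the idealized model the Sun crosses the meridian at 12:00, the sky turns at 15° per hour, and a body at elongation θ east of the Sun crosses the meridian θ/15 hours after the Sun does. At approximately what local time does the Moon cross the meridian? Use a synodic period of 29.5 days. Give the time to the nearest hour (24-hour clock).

13:00

Phase angle: θ = 360°·(1.5 d)/(29.5 d) = 18.3°.
Delay after the Sun = 18.3° / (15°/h) ≈ 1.22 h.
12:00 + 1.22 h ≈ 13:13 → 13:00 to the nearest hour.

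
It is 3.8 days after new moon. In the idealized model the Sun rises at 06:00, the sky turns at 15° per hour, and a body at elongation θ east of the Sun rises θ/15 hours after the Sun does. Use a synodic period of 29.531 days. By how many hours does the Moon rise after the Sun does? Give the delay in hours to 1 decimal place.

Phase angle: θ = 360°·(3.8 d)/(29.531 d) = 46.3°.
Delay after the Sun = 46.3° / (15°/h) ≈ 3.09 h.
So the Moon rises 3.09 h after the Sun.

3.1 h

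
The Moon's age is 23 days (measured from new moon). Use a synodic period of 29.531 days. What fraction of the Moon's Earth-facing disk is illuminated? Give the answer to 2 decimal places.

0.41

The Moon has covered 23/29.531 of its cycle, so θ ≈ 360° × 23/29.531 = 280.4°.
cos 280.4° = 0.180, so f = (1 − 0.180)/2 = 0.410.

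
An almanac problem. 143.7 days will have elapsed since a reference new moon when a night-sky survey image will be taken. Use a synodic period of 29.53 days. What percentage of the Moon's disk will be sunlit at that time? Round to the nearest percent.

17%

143.7 d spans 4 complete synodic months (4 × 29.53 = 118.12 d) plus 25.58 d.
Phase angle: θ = 360°·(25.58 d)/(29.53 d) = 311.8°.
With cos θ = 0.667, the lit fraction is (1 − 0.667)/2 ≈ 0.166, so 17%.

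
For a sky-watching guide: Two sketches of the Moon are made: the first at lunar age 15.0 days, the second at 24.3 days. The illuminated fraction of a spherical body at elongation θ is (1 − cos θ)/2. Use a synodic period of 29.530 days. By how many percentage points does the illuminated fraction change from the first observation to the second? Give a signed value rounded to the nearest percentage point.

θ₁ = 360° × 15.0/29.530 = 182.9°, f₁ = (1 − cos θ₁)/2 = 0.999.
θ₂ = 360° × 24.3/29.530 = 296.2°, f₂ = (1 − cos θ₂)/2 = 0.279.
Change = f₂ − f₁ = -0.720 → -72 percentage points.

-72 percentage points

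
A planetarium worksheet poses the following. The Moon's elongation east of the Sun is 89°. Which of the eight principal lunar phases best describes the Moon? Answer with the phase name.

first quarter

89° lies in the first quarter sector of the 8-phase cycle.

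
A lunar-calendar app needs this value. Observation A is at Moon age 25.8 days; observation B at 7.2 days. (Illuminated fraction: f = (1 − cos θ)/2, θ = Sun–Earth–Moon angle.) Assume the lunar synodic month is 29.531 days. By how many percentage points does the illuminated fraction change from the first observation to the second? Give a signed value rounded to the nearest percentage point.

+33 percentage points

First observation: θ = 360°·25.8/29.531 = 314.5°, so f = 0.149.
Second observation: θ = 87.8°, f = 0.481.
Δf = 0.481 − 0.149 = +0.331, i.e. +33 pp.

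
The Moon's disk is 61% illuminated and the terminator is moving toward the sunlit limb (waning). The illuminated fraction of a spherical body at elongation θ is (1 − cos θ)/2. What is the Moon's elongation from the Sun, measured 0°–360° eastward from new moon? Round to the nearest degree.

From f = (1 − cos θ)/2: cos θ = 1 − 2×0.61 = -0.220; arccos → 102.7°.
Since the Moon is past full (waning), take the reflex angle: θ = 360° − 102.7° = 257.3°.

257°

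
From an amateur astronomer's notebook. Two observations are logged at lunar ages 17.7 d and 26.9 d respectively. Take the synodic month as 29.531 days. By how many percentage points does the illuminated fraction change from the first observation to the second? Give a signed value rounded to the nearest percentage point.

-83 pp

First observation: θ = 360°·17.7/29.531 = 215.8°, so f = 0.906.
Second observation: θ = 327.9°, f = 0.076.
Δf = 0.076 − 0.906 = -0.829, i.e. -83 pp.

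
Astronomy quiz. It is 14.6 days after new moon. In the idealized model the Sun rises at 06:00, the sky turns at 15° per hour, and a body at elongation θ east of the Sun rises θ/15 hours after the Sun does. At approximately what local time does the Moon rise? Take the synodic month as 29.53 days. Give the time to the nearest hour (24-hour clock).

18:00

The Moon has covered 14.6/29.53 of its cycle, so θ ≈ 360° × 14.6/29.53 = 178.0°.
Delay after the Sun = 178.0° / (15°/h) ≈ 11.87 h.
06:00 + 11.87 h ≈ 17:52 → 18:00 to the nearest hour.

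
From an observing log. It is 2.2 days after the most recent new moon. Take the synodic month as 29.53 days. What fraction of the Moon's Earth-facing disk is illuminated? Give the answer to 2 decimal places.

The Moon has covered 2.2/29.53 of its cycle, so θ ≈ 360° × 2.2/29.53 = 26.8°.
cos 26.8° = 0.892, so f = (1 − 0.892)/2 = 0.054.

0.05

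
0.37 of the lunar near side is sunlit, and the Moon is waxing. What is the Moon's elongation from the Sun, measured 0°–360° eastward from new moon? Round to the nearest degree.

75°

cos θ = 1 − 2f = 0.260, giving a principal value of 74.9°.
Waxing ⇒ before full, so θ = 74.9°.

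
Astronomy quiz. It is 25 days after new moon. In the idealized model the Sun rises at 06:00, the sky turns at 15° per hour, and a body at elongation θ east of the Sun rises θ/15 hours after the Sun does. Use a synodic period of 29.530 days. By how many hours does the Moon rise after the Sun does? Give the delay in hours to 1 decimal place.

Elongation θ = 360° × 25/29.530 ≈ 304.8°.
At 15° of sky rotation per hour, 304.8° corresponds to a 20.32 h lag.
So the Moon rises 20.32 h after the Sun.

20.3 h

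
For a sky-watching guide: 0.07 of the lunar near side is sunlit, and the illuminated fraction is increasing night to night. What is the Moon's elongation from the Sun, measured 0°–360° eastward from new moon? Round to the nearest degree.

31°

cos θ = 1 − 2f = 0.860, giving a principal value of 30.7°.
Before full moon the principal value applies: θ = 30.7°.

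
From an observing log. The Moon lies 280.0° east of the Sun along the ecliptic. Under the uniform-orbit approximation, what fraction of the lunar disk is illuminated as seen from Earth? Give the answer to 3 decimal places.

0.413

f = (1 − cos 280.0°)/2 = (1 − 0.174)/2 ≈ 0.413.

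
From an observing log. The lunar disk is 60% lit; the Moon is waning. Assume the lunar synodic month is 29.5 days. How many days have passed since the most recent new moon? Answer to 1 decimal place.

21.2 days

Invert f = (1 − cos θ)/2 to get cos θ = 1 − 2(0.60) = -0.200, hence θ₀ = arccos -0.200 = 101.5°.
A waning Moon lies in 180°–360°, so θ = 360° − 101.5° = 258.5°.
That fraction of the synodic month is 258.5/360 × 29.5 d ≈ 21.18 d.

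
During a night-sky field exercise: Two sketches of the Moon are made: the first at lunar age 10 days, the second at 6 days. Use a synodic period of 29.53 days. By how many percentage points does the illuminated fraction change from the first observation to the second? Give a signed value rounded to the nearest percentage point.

θ₁ = 360° × 10/29.53 = 121.9°, f₁ = (1 − cos θ₁)/2 = 0.764.
θ₂ = 360° × 6/29.53 = 73.1°, f₂ = (1 − cos θ₂)/2 = 0.355.
Change = f₂ − f₁ = -0.409 → -41 percentage points.

-41 pp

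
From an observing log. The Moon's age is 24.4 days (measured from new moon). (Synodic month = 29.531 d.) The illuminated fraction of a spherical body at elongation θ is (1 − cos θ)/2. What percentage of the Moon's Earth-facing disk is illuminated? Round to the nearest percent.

27%

Elongation θ = 360° × 24.4/29.531 ≈ 297.5°.
cos 297.5° = 0.461, so f = (1 − 0.461)/2 = 0.270, so 27%.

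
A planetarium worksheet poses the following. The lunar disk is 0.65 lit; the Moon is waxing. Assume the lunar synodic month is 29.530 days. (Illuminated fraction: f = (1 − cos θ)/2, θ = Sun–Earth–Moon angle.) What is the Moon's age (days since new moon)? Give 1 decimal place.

8.8 days

cos θ = 1 − 2f = -0.300, giving a principal value of 107.5°.
Waxing ⇒ before full, so θ = 107.5°.
At 360°/29.530 d per day, 107.5° corresponds to 8.81 days.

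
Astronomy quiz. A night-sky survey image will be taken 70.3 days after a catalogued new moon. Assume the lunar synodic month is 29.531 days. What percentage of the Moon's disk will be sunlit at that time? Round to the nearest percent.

70.3 d spans 2 complete synodic months (2 × 29.531 = 59.06 d) plus 11.24 d.
Elongation θ = 360° × 11.24/29.531 ≈ 137.0°.
Illuminated fraction = (1 − cos 137.0°)/2 = (1 − (-0.731))/2 ≈ 0.866, so 87%.

87%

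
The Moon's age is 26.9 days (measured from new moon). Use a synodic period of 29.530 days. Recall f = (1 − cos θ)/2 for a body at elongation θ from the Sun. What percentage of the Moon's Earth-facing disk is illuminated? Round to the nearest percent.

The Moon has covered 26.9/29.530 of its cycle, so θ ≈ 360° × 26.9/29.530 = 327.9°.
Illuminated fraction = (1 − cos 327.9°)/2 = (1 − 0.847)/2 ≈ 0.076, so 8%.

8%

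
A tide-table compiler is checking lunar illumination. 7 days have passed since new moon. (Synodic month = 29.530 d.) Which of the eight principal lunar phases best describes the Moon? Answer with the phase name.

θ ≈ 360° × 7/29.530 = 85°, which falls in the first quarter sector.

first quarter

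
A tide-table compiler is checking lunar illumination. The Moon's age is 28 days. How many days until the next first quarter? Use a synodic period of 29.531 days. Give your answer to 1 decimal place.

8.9 days

First quarter occurs at elongation 90°, i.e. at age 29.531 × 90/360 = 7.383 d.
Already past this cycle's first quarter; the next is at 7.383 + 29.531 = 36.914 d, so 36.914 − 28 = 8.914 days.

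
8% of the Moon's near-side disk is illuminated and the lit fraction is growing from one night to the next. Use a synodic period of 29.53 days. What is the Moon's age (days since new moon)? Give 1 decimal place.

Invert f = (1 − cos θ)/2 to get cos θ = 1 − 2(0.08) = 0.840, hence θ₀ = arccos 0.840 = 32.9°.
Before full moon the principal value applies: θ = 32.9°.
That fraction of the synodic month is 32.9/360 × 29.53 d ≈ 2.70 d.

2.7 days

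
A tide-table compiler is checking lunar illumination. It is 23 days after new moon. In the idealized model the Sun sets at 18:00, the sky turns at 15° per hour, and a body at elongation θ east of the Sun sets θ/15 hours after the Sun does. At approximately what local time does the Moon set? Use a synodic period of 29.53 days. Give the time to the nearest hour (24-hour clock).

The Moon has covered 23/29.53 of its cycle, so θ ≈ 360° × 23/29.53 = 280.4°.
Delay after the Sun = 280.4° / (15°/h) ≈ 18.69 h.
18:00 + 18.69 h ≈ 12:42 → 13:00 to the nearest hour.

13:00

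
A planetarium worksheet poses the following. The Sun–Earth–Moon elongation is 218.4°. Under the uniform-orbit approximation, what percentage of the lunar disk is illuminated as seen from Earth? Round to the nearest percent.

f = (1 − cos 218.4°)/2 = (1 − (-0.784))/2 ≈ 0.892, i.e. 89%.

89%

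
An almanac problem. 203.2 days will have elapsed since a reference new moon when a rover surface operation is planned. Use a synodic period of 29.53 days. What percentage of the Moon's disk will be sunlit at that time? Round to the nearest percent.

203.2/29.53 = 6.881 lunations, so 6 complete cycles and 26.02 d into the next.
Elongation θ = 360° × 26.02/29.53 ≈ 317.2°.
Illuminated fraction = (1 − cos 317.2°)/2 = (1 − 0.734)/2 ≈ 0.133, so 13%.

13%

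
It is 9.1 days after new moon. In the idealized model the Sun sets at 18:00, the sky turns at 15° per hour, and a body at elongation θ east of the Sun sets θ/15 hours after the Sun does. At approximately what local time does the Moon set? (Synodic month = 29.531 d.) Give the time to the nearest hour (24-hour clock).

01:00

Phase angle: θ = 360°·(9.1 d)/(29.531 d) = 110.9°.
The Moon trails the Sun by θ/15 = 110.9/15 ≈ 7.40 hours.
18:00 + 7.40 h ≈ 01:24 → 01:00 to the nearest hour.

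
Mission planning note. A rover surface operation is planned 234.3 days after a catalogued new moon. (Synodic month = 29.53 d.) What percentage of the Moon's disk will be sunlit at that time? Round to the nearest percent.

234.3 d spans 7 complete synodic months (7 × 29.53 = 206.71 d) plus 27.59 d.
Phase angle: θ = 360°·(27.59 d)/(29.53 d) = 336.3°.
Illuminated fraction = (1 − cos 336.3°)/2 = (1 − 0.916)/2 ≈ 0.042, so 4%.

4%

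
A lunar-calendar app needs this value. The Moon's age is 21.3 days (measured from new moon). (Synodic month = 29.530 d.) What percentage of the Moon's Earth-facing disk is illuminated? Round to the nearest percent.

59%

Phase angle: θ = 360°·(21.3 d)/(29.530 d) = 259.7°.
cos 259.7° = (-0.179), so f = (1 − (-0.179))/2 = 0.590, so 59%.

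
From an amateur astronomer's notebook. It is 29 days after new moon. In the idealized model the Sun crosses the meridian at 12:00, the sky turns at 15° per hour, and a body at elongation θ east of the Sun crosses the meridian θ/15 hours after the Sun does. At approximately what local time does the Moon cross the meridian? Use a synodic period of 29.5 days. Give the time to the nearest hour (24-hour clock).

12:00

The Moon has covered 29/29.5 of its cycle, so θ ≈ 360° × 29/29.5 = 353.9°.
The Moon trails the Sun by θ/15 = 353.9/15 ≈ 23.59 hours.
12:00 + 23.59 h ≈ 11:36 → 12:00 to the nearest hour.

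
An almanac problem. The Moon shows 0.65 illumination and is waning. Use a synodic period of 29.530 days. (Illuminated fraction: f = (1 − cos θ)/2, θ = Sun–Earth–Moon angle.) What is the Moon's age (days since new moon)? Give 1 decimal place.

20.7 days

From f = (1 − cos θ)/2: cos θ = 1 − 2×0.65 = -0.300; arccos → 107.5°.
Since the Moon is past full (waning), take the reflex angle: θ = 360° − 107.5° = 252.5°.
At 360°/29.530 d per day, 252.5° corresponds to 20.72 days.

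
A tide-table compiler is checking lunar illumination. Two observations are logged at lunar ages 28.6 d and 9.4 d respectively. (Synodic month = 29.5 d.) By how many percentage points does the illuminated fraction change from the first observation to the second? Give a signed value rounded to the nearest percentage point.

+70 pp

θ₁ = 360° × 28.6/29.5 = 349.0°, f₁ = (1 − cos θ₁)/2 = 0.009.
θ₂ = 360° × 9.4/29.5 = 114.7°, f₂ = (1 − cos θ₂)/2 = 0.709.
Change = f₂ − f₁ = +0.700 → +70 percentage points.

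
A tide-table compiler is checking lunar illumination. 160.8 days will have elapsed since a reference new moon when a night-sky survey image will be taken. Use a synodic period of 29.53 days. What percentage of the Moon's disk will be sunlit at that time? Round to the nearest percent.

160.8/29.53 = 5.445 lunations, so 5 complete cycles and 13.15 d into the next.
The Moon has covered 13.15/29.53 of its cycle, so θ ≈ 360° × 13.15/29.53 = 160.3°.
cos 160.3° = (-0.942), so f = (1 − (-0.942))/2 = 0.971, so 97%.

97%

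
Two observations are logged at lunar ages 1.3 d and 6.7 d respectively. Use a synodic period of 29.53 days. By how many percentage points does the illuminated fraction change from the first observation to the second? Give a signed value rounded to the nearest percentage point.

First observation: θ = 360°·1.3/29.53 = 15.8°, so f = 0.019.
Second observation: θ = 81.7°, f = 0.428.
Δf = 0.428 − 0.019 = +0.409, i.e. +41 pp.

+41 percentage points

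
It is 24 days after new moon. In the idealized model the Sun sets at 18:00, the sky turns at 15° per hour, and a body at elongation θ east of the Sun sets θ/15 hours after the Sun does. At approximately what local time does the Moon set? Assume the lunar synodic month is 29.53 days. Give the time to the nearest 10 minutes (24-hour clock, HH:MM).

Elongation θ = 360° × 24/29.53 ≈ 292.6°.
At 15° of sky rotation per hour, 292.6° corresponds to a 19.51 h lag.
18:00 + 19.506 h ≈ 13:30 → 13:30 to the nearest ten minutes.

13:30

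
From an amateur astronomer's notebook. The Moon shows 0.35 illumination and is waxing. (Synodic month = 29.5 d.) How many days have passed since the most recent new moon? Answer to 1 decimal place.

Invert f = (1 − cos θ)/2 to get cos θ = 1 − 2(0.35) = 0.300, hence θ₀ = arccos 0.300 = 72.5°.
Waxing ⇒ before full, so θ = 72.5°.
That fraction of the synodic month is 72.5/360 × 29.5 d ≈ 5.94 d.

5.9 days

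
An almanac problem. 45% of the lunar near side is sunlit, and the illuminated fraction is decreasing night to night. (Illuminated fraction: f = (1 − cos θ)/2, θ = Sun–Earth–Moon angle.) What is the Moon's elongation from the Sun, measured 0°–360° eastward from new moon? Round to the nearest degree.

276°

Invert f = (1 − cos θ)/2 to get cos θ = 1 − 2(0.45) = 0.100, hence θ₀ = arccos 0.100 = 84.3°.
A waning Moon lies in 180°–360°, so θ = 360° − 84.3° = 275.7°.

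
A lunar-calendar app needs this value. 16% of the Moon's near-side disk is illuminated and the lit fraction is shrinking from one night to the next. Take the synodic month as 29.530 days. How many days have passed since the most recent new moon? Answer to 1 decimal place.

25.7 days

cos θ = 1 − 2f = 0.680, giving a principal value of 47.2°.
Since the Moon is past full (waning), take the reflex angle: θ = 360° − 47.2° = 312.8°.
At 360°/29.530 d per day, 312.8° corresponds to 25.66 days.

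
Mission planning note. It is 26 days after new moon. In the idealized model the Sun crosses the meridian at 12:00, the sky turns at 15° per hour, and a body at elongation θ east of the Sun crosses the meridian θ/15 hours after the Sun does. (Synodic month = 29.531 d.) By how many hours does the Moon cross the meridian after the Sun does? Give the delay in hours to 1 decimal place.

Elongation θ = 360° × 26/29.531 ≈ 317.0°.
Delay after the Sun = 317.0° / (15°/h) ≈ 21.13 h.
So the Moon crosses the meridian 21.13 h after the Sun.

21.1 h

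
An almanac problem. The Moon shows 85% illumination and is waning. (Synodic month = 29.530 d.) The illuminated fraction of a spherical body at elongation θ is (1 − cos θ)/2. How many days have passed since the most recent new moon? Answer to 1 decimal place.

18.5 days

Invert f = (1 − cos θ)/2 to get cos θ = 1 − 2(0.85) = -0.700, hence θ₀ = arccos -0.700 = 134.4°.
A waning Moon lies in 180°–360°, so θ = 360° − 134.4° = 225.6°.
That fraction of the synodic month is 225.6/360 × 29.530 d ≈ 18.50 d.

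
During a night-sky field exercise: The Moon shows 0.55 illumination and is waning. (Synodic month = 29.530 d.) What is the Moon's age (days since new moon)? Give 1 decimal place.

21.7 days

Invert f = (1 − cos θ)/2 to get cos θ = 1 − 2(0.55) = -0.100, hence θ₀ = arccos -0.100 = 95.7°.
A waning Moon lies in 180°–360°, so θ = 360° − 95.7° = 264.3°.
Age = 29.530 × 264.3°/360° ≈ 21.68 days.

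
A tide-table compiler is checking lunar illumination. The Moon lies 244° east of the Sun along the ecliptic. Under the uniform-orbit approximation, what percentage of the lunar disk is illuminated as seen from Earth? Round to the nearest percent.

72%

Half-versine of 244°: (1 − (-0.438))/2 = 0.719, i.e. 72%.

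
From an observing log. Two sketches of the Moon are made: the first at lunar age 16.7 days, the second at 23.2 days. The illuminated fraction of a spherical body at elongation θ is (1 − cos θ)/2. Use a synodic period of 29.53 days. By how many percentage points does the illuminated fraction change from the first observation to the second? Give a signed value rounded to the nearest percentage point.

-57 pp

First observation: θ = 360°·16.7/29.53 = 203.6°, so f = 0.958.
Second observation: θ = 282.8°, f = 0.389.
Δf = 0.389 − 0.958 = -0.569, i.e. -57 pp.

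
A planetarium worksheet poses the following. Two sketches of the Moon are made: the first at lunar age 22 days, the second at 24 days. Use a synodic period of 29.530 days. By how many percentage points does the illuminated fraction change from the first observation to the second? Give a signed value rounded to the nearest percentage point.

θ₁ = 360° × 22/29.530 = 268.2°, f₁ = (1 − cos θ₁)/2 = 0.516.
θ₂ = 360° × 24/29.530 = 292.6°, f₂ = (1 − cos θ₂)/2 = 0.308.
Change = f₂ − f₁ = -0.208 → -21 percentage points.

-21 percentage points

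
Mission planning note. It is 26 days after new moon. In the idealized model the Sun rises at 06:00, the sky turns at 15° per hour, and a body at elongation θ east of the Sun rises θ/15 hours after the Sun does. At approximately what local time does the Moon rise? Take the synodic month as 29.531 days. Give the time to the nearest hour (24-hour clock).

03:00

Phase angle: θ = 360°·(26 d)/(29.531 d) = 317.0°.
At 15° of sky rotation per hour, 317.0° corresponds to a 21.13 h lag.
06:00 + 21.13 h ≈ 03:08 → 03:00 to the nearest hour.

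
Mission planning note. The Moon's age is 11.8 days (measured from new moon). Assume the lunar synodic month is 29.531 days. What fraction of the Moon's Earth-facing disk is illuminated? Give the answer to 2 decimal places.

Phase angle: θ = 360°·(11.8 d)/(29.531 d) = 143.8°.
cos 143.8° = (-0.807), so f = (1 − (-0.807))/2 = 0.904.

0.90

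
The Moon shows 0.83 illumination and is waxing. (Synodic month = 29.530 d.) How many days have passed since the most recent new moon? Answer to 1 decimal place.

10.8 days

Invert f = (1 − cos θ)/2 to get cos θ = 1 − 2(0.83) = -0.660, hence θ₀ = arccos -0.660 = 131.3°.
The Moon is waxing (0°–180°), so θ = 131.3° directly.
That fraction of the synodic month is 131.3/360 × 29.530 d ≈ 10.77 d.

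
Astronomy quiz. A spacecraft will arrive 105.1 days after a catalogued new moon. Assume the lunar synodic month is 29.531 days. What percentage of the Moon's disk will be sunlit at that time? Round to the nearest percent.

97%

105.1 d spans 3 complete synodic months (3 × 29.531 = 88.59 d) plus 16.51 d.
Elongation θ = 360° × 16.51/29.531 ≈ 201.2°.
Illuminated fraction = (1 − cos 201.2°)/2 = (1 − (-0.932))/2 ≈ 0.966, so 97%.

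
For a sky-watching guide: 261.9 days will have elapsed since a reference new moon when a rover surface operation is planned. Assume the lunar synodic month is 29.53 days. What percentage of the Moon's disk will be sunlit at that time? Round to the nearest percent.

16%

261.9/29.53 = 8.869 lunations, so 8 complete cycles and 25.66 d into the next.
The Moon has covered 25.66/29.53 of its cycle, so θ ≈ 360° × 25.66/29.53 = 312.8°.
Illuminated fraction = (1 − cos 312.8°)/2 = (1 − 0.680)/2 ≈ 0.160, so 16%.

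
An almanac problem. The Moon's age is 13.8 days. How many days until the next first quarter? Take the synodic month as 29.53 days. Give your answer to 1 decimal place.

23.1 days

First quarter occurs at elongation 90°, i.e. at age 29.53 × 90/360 = 7.383 d.
Already past this cycle's first quarter; the next is at 7.383 + 29.53 = 36.913 d, so 36.913 − 13.8 = 23.113 days.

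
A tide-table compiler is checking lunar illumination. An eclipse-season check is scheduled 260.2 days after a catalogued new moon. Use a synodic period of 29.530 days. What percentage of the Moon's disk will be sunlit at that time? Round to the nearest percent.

260.2/29.530 = 8.811 lunations, so 8 complete cycles and 23.96 d into the next.
The Moon has covered 23.96/29.530 of its cycle, so θ ≈ 360° × 23.96/29.530 = 292.1°.
cos 292.1° = 0.376, so f = (1 − 0.376)/2 = 0.312, so 31%.

31%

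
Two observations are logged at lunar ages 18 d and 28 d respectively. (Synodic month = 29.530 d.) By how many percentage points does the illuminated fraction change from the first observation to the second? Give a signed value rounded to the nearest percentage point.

First observation: θ = 360°·18/29.530 = 219.4°, so f = 0.886.
Second observation: θ = 341.3°, f = 0.026.
Δf = 0.026 − 0.886 = -0.860, i.e. -86 pp.

-86 pp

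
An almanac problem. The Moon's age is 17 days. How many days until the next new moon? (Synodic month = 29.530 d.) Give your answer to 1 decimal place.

12.5 days

One full lunation from the last new moon is 29.530 d; remaining = 29.530 − 17 = 12.530 d.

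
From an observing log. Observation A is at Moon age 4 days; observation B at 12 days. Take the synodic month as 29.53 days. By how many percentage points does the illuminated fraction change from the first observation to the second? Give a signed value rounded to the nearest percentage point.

θ₁ = 360° × 4/29.53 = 48.8°, f₁ = (1 − cos θ₁)/2 = 0.170.
θ₂ = 360° × 12/29.53 = 146.3°, f₂ = (1 − cos θ₂)/2 = 0.916.
Change = f₂ − f₁ = +0.746 → +75 percentage points.

+75 percentage points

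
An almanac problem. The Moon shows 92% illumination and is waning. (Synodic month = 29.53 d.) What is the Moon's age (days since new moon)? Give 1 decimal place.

Invert f = (1 − cos θ)/2 to get cos θ = 1 − 2(0.92) = -0.840, hence θ₀ = arccos -0.840 = 147.1°.
A waning Moon lies in 180°–360°, so θ = 360° − 147.1° = 212.9°.
At 360°/29.53 d per day, 212.9° corresponds to 17.46 days.

17.5 days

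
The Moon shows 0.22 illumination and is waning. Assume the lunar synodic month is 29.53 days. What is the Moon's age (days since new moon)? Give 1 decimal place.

From f = (1 − cos θ)/2: cos θ = 1 − 2×0.22 = 0.560; arccos → 55.9°.
Waning ⇒ past full, so θ = 360° − 55.9° = 304.1°.
At 360°/29.53 d per day, 304.1° corresponds to 24.94 days.

24.9 days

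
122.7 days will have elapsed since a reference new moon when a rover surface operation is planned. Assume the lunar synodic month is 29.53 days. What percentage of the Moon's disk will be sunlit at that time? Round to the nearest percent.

122.7/29.53 = 4.155 lunations, so 4 complete cycles and 4.58 d into the next.
Elongation θ = 360° × 4.58/29.53 ≈ 55.8°.
cos 55.8° = 0.562, so f = (1 − 0.562)/2 = 0.219, so 22%.

22%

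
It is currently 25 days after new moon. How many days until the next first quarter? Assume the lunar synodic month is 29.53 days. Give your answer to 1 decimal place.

11.9 days

First quarter is 0.25 of the way through the cycle: age 0.25 × 29.53 = 7.383 d.
Already past this cycle's first quarter; the next is at 7.383 + 29.53 = 36.913 d, so 36.913 − 25 = 11.913 days.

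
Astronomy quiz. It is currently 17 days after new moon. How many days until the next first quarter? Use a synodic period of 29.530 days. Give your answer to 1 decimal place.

19.9 days

First quarter is 0.25 of the way through the cycle: age 0.25 × 29.530 = 7.383 d.
Already past this cycle's first quarter; the next is at 7.383 + 29.530 = 36.913 d, so 36.913 − 17 = 19.913 days.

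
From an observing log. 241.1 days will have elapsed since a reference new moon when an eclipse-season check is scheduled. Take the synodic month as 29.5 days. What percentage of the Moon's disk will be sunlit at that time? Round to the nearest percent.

241.1 d spans 8 complete synodic months (8 × 29.5 = 236.00 d) plus 5.10 d.
Elongation θ = 360° × 5.10/29.5 ≈ 62.2°.
With cos θ = 0.466, the lit fraction is (1 − 0.466)/2 ≈ 0.267, so 27%.

27%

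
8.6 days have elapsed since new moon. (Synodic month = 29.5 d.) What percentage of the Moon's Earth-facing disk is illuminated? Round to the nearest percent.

The Moon has covered 8.6/29.5 of its cycle, so θ ≈ 360° × 8.6/29.5 = 104.9°.
cos 104.9° = (-0.258), so f = (1 − (-0.258))/2 = 0.629, so 63%.

63%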